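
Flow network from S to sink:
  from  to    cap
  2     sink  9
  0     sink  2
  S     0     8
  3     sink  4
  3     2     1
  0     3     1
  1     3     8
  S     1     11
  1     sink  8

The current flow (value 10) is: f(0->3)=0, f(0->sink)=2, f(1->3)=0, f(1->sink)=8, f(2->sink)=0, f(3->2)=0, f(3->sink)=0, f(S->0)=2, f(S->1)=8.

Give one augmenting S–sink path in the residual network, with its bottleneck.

S->1->3->sink, bottleneck 3

Residual along S->1->3->sink: S->1: 3, 1->3: 8, 3->sink: 4.
Bottleneck = min = 3.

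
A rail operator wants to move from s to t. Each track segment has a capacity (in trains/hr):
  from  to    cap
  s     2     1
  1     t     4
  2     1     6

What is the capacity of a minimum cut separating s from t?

Max flow = 1 (via 1 augmenting path).
In the residual at optimum, the set reachable from s is {s}.
Cut edges: s→2 (cap 1). Sum = 1.

1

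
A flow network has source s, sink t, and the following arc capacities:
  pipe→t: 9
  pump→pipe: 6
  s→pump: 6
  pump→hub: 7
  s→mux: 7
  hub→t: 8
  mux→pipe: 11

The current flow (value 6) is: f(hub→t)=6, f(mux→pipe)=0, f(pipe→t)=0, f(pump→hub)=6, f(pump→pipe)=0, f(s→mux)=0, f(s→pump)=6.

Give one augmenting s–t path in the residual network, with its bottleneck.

s→mux→pipe→t, bottleneck 7

Residual along s→mux→pipe→t: s→mux: 7, mux→pipe: 11, pipe→t: 9.
Bottleneck = min = 7.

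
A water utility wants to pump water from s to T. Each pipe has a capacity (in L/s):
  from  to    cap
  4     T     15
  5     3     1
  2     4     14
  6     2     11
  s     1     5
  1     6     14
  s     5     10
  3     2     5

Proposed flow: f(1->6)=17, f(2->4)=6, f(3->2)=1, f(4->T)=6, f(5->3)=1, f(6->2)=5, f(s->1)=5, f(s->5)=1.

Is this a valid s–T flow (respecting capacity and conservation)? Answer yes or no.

Capacity violated on 1->6: flow 17 > capacity 14.

No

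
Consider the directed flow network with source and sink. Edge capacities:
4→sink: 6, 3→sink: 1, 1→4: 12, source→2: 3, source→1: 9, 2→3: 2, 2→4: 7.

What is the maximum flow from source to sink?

7

Augment source→2→3→sink: bottleneck 1. Total 1.
Augment source→2→4→sink: bottleneck 2. Total 3.
Augment source→1→4→sink: bottleneck 4. Total 7.
No augmenting path remains in the residual graph.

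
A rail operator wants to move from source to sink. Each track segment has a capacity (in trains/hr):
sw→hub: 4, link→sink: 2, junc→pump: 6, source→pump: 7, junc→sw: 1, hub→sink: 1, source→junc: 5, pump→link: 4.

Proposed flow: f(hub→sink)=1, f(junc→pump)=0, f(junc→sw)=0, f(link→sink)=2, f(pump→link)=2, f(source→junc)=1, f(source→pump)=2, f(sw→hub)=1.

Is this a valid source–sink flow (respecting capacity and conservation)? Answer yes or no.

No

Conservation fails at junc: inflow 1 ≠ outflow 0.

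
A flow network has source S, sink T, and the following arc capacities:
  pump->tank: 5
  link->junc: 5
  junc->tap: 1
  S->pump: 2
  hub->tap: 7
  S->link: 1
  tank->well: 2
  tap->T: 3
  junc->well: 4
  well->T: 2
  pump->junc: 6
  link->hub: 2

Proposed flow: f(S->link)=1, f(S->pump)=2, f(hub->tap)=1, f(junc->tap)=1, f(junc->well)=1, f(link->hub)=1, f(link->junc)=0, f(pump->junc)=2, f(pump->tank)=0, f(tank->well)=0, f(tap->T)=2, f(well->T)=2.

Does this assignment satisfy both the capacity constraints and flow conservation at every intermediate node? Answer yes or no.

No

Conservation fails at well: inflow 1 ≠ outflow 2.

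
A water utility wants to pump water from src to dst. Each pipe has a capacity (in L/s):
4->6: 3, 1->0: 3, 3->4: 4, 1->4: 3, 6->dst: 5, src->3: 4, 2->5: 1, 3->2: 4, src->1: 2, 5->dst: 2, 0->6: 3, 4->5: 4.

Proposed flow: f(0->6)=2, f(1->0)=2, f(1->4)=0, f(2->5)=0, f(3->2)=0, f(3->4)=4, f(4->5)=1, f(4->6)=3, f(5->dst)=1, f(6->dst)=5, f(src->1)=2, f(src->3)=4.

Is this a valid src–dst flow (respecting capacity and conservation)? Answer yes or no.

Yes

Every edge has 0 ≤ f(e) ≤ cap(e).
At each intermediate node, inflow equals outflow.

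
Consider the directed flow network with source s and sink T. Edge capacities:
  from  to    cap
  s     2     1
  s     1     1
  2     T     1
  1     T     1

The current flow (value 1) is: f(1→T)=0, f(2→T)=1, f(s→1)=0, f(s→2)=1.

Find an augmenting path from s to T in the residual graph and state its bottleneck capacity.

s→1→T, bottleneck 1

Residual along s→1→T: s→1: 1, 1→T: 1.
Bottleneck = min = 1.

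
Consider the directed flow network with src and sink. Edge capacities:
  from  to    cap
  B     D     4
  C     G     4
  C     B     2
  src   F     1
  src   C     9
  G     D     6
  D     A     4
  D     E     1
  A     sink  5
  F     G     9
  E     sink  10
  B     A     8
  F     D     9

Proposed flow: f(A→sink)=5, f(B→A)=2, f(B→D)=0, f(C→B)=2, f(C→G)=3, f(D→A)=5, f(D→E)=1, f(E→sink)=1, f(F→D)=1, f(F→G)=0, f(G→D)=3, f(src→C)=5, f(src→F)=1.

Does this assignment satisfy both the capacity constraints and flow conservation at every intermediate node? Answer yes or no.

No

Capacity violated on D→A: flow 5 > capacity 4.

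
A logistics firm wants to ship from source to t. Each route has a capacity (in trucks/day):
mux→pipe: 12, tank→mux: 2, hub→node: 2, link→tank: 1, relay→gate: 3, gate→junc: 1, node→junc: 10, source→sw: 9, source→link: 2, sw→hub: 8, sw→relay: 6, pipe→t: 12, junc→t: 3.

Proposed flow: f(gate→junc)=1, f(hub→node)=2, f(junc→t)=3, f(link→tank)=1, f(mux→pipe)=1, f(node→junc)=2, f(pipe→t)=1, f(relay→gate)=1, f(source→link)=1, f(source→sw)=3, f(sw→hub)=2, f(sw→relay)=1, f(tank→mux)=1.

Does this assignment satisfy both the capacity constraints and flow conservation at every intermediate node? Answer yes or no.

Yes

Every edge has 0 ≤ f(e) ≤ cap(e).
At each intermediate node, inflow equals outflow.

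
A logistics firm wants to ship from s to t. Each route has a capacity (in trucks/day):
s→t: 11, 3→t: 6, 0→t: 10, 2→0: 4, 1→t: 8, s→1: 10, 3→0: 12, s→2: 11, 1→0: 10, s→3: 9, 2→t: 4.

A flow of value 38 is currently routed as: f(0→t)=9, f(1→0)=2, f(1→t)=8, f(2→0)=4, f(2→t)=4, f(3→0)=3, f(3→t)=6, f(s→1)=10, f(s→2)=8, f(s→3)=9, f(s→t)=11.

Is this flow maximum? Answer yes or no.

Residual reachable from s: {2, s}; t is not reachable.
Saturated cut: s→3, s→1, s→t, 2→0, 2→t with total capacity 38 = current flow value. Flow is maximum.

Yes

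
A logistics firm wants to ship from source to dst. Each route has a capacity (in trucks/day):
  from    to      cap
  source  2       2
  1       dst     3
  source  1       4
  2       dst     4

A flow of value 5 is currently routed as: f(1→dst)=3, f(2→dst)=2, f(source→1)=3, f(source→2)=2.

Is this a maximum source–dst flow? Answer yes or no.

Yes

Residual reachable from source: {1, source}; dst is not reachable.
Saturated cut: source→2, 1→dst with total capacity 5 = current flow value. Flow is maximum.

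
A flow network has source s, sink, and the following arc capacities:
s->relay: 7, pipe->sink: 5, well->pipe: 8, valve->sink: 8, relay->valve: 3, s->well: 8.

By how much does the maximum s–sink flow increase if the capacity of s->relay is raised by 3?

Original max flow = 8.
Edge s->relay does not cross the min cut (source side {pipe, relay, s, well}), so extra capacity there cannot help.
New max flow = 8. Increase = 0.

0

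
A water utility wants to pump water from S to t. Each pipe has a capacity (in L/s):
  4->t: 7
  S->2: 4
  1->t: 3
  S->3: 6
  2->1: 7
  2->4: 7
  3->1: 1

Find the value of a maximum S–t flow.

5

Augment S->3->1->t: bottleneck 1. Total 1.
Augment S->2->1->t: bottleneck 2. Total 3.
Augment S->2->4->t: bottleneck 2. Total 5.
No augmenting path remains in the residual graph.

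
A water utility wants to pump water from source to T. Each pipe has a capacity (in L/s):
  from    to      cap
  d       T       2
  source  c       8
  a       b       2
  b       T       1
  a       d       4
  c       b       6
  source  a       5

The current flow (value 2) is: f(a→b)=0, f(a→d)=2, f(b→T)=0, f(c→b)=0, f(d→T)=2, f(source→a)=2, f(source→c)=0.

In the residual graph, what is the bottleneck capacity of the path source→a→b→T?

Residual capacities along the path: source→a: 3, a→b: 2, b→T: 1.
Minimum is 1.

1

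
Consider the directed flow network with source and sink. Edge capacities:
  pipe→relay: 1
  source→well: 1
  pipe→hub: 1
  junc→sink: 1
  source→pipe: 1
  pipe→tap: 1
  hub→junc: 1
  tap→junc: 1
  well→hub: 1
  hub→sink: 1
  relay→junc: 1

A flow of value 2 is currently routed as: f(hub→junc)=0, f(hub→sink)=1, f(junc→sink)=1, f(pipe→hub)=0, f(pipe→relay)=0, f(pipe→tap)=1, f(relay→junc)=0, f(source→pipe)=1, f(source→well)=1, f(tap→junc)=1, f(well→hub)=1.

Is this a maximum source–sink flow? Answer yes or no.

Yes

Residual reachable from source: {source}; sink is not reachable.
Saturated cut: source→well, source→pipe with total capacity 2 = current flow value. Flow is maximum.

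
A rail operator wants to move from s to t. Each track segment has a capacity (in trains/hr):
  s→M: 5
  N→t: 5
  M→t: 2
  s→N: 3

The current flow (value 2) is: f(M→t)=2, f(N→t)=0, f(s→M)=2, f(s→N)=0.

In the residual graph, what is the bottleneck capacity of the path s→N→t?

Residual capacities along the path: s→N: 3, N→t: 5.
Minimum is 3.

3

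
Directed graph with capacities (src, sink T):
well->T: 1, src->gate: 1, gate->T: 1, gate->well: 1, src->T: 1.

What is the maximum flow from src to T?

2

Augment src->T: bottleneck 1. Total 1.
Augment src->gate->T: bottleneck 1. Total 2.
No augmenting path remains in the residual graph.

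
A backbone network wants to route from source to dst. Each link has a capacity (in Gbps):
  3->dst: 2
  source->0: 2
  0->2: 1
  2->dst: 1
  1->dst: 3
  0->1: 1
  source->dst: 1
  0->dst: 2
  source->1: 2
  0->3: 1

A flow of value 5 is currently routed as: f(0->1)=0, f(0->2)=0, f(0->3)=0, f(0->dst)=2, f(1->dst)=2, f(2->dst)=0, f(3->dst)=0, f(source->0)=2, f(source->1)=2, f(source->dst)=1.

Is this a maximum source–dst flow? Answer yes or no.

Residual reachable from source: {source}; dst is not reachable.
Saturated cut: source->0, source->1, source->dst with total capacity 5 = current flow value. Flow is maximum.

Yes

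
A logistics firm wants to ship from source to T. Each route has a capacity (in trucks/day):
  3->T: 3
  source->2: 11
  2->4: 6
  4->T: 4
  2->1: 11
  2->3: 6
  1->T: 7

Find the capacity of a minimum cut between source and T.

11

Max flow = 11 (via 2 augmenting paths).
In the residual at optimum, the set reachable from source is {source}.
Cut edges: source->2 (cap 11). Sum = 11.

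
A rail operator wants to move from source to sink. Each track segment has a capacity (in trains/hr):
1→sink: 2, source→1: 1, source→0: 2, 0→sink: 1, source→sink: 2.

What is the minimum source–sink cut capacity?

Max flow = 4 (via 3 augmenting paths).
In the residual at optimum, the set reachable from source is {0, source}.
Cut edges: source→1 (cap 1), source→sink (cap 2), 0→sink (cap 1). Sum = 4.

4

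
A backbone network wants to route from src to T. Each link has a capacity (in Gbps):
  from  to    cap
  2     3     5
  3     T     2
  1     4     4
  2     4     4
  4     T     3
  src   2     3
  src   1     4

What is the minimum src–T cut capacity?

5

Max flow = 5 (via 3 augmenting paths).
In the residual at optimum, the set reachable from src is {1, 2, 3, 4, src}.
Cut edges: 3→T (cap 2), 4→T (cap 3). Sum = 5.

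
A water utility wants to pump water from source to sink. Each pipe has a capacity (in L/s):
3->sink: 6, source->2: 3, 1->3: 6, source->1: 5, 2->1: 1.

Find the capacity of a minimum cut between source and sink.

6

Max flow = 6 (via 2 augmenting paths).
In the residual at optimum, the set reachable from source is {2, source}.
Cut edges: source->1 (cap 5), 2->1 (cap 1). Sum = 6.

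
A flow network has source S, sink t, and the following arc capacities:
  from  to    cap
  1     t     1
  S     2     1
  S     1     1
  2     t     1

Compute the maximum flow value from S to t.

2

Augment S→1→t: bottleneck 1. Total 1.
Augment S→2→t: bottleneck 1. Total 2.
No augmenting path remains in the residual graph.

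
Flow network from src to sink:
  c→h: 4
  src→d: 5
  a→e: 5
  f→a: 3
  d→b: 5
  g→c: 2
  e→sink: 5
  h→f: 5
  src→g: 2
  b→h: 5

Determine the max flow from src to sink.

3

Augment src→g→c→h→f→a→e→sink: bottleneck 2. Total 2.
Augment src→d→b→h→f→a→e→sink: bottleneck 1. Total 3.
No augmenting path remains in the residual graph.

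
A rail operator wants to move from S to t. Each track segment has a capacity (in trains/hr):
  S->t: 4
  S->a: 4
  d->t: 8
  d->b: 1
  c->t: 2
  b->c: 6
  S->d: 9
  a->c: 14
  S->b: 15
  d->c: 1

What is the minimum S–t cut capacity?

14

Max flow = 14 (via 4 augmenting paths).
In the residual at optimum, the set reachable from S is {S, a, b, c, d}.
Cut edges: S->t (cap 4), d->t (cap 8), c->t (cap 2). Sum = 14.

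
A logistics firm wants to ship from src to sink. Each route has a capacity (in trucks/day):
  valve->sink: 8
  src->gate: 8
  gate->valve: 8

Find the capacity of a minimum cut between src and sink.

8

Max flow = 8 (via 1 augmenting path).
In the residual at optimum, the set reachable from src is {src}.
Cut edges: src->gate (cap 8). Sum = 8.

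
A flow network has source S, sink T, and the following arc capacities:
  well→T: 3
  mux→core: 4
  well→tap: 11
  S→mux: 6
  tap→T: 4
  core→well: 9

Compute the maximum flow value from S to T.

4

Augment S→mux→core→well→T: bottleneck 3. Total 3.
Augment S→mux→core→well→tap→T: bottleneck 1. Total 4.
No augmenting path remains in the residual graph.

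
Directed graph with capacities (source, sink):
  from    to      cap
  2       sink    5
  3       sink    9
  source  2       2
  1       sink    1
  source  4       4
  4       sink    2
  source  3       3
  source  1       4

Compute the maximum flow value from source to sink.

Augment source→3→sink: bottleneck 3. Total 3.
Augment source→4→sink: bottleneck 2. Total 5.
Augment source→1→sink: bottleneck 1. Total 6.
Augment source→2→sink: bottleneck 2. Total 8.
No augmenting path remains in the residual graph.

8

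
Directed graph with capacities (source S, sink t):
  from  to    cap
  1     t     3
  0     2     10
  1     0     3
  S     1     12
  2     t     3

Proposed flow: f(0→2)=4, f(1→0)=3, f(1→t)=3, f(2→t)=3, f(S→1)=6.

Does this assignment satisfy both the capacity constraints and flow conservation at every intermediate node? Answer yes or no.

No

Conservation fails at 0: inflow 3 ≠ outflow 4.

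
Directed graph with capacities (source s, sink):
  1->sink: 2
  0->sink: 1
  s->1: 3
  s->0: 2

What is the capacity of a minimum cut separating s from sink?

3

Max flow = 3 (via 2 augmenting paths).
In the residual at optimum, the set reachable from s is {0, 1, s}.
Cut edges: 1->sink (cap 2), 0->sink (cap 1). Sum = 3.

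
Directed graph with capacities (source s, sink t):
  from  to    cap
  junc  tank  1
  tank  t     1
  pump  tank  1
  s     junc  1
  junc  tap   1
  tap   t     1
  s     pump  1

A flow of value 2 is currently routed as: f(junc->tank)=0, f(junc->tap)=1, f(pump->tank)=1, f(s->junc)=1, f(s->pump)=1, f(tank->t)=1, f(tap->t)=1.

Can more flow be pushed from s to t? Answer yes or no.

Residual reachable from s: {s}; t is not reachable.
Saturated cut: s->pump, s->junc with total capacity 2 = current flow value. Flow is maximum.

No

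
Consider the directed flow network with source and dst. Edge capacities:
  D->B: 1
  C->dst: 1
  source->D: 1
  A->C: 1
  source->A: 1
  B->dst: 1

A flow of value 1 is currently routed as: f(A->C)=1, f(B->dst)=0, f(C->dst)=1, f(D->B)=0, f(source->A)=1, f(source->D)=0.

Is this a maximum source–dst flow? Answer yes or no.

No

Residual path source->D->B->dst has bottleneck 1 > 0.
Pushing 1 along it raises the flow to 2, so the given flow is not maximum.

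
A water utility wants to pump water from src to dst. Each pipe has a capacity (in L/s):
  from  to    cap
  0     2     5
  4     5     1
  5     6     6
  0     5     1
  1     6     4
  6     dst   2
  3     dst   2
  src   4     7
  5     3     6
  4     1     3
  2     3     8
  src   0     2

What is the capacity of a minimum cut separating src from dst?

4

Max flow = 4 (via 3 augmenting paths).
In the residual at optimum, the set reachable from src is {0, 1, 2, 3, 4, 5, 6, src}.
Cut edges: 6->dst (cap 2), 3->dst (cap 2). Sum = 4.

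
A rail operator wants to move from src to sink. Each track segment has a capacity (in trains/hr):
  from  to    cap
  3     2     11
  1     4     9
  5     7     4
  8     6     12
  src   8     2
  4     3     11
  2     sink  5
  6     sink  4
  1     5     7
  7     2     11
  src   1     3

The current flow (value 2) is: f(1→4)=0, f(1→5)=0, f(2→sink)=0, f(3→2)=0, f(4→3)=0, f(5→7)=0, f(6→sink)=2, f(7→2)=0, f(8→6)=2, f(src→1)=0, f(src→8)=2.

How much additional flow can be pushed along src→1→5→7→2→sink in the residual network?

Residual capacities along the path: src→1: 3, 1→5: 7, 5→7: 4, 7→2: 11, 2→sink: 5.
Minimum is 3.

3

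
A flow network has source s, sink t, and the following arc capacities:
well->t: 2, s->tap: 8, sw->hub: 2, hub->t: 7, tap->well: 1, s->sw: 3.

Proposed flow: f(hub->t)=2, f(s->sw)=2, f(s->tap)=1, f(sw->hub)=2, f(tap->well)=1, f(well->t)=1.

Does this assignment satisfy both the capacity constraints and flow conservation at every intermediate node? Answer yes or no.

Yes

Every edge has 0 ≤ f(e) ≤ cap(e).
At each intermediate node, inflow equals outflow.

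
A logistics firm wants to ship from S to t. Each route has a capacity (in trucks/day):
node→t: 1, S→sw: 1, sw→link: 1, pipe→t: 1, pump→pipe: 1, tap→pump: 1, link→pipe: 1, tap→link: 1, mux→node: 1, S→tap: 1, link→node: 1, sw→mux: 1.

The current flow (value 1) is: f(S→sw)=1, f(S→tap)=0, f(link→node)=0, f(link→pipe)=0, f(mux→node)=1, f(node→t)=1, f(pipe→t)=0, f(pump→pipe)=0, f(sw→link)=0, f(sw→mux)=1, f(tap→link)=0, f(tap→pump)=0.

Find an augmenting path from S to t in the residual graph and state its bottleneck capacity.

Residual along S→tap→link→pipe→t: S→tap: 1, tap→link: 1, link→pipe: 1, pipe→t: 1.
Bottleneck = min = 1.

S→tap→link→pipe→t, bottleneck 1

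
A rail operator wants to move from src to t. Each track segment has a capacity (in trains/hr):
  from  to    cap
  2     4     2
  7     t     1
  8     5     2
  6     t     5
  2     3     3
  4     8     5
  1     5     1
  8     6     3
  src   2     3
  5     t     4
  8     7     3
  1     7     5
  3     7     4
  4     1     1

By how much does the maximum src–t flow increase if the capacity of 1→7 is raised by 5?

Original max flow = 3.
Edge 1→7 does not cross the min cut (source side {src}), so extra capacity there cannot help.
New max flow = 3. Increase = 0.

0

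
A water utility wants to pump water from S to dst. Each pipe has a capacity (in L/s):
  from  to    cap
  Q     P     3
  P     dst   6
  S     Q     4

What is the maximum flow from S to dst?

Augment S->Q->P->dst: bottleneck 3. Total 3.
No augmenting path remains in the residual graph.

3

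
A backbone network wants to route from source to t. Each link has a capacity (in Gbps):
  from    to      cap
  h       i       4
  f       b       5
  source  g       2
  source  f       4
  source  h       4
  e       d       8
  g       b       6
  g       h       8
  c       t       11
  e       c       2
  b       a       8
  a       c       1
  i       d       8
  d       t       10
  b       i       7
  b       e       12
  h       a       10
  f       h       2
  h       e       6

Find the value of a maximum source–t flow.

10

Augment source→h→a→c→t: bottleneck 1. Total 1.
Augment source→h→i→d→t: bottleneck 3. Total 4.
Augment source→g→h→i→d→t: bottleneck 1. Total 5.
Augment source→g→h→e→d→t: bottleneck 1. Total 6.
Augment source→f→b→e→d→t: bottleneck 4. Total 10.
No augmenting path remains in the residual graph.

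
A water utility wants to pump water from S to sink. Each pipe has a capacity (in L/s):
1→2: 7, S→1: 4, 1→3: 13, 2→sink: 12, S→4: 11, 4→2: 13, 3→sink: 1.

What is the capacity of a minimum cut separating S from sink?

13

Max flow = 13 (via 3 augmenting paths).
In the residual at optimum, the set reachable from S is {1, 2, 3, 4, S}.
Cut edges: 2→sink (cap 12), 3→sink (cap 1). Sum = 13.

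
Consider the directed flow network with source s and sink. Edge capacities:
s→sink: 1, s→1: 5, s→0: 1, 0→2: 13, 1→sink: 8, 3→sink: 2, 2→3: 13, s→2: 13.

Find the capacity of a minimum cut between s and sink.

Max flow = 8 (via 3 augmenting paths).
In the residual at optimum, the set reachable from s is {0, 2, 3, s}.
Cut edges: s→1 (cap 5), s→sink (cap 1), 3→sink (cap 2). Sum = 8.

8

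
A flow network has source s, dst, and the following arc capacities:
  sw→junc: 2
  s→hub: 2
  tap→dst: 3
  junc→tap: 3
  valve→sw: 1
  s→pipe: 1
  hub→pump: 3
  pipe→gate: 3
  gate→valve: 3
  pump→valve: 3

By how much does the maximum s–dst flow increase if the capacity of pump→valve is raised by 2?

0

Original max flow = 1.
Edge pump→valve does not cross the min cut (source side {gate, hub, pipe, pump, s, valve}), so extra capacity there cannot help.
New max flow = 1. Increase = 0.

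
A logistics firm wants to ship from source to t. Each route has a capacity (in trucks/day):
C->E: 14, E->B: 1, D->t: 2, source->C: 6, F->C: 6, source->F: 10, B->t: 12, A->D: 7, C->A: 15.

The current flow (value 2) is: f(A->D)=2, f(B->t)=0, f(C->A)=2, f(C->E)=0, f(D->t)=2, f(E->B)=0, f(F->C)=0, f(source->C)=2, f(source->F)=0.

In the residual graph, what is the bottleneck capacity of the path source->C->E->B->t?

Residual capacities along the path: source->C: 4, C->E: 14, E->B: 1, B->t: 12.
Minimum is 1.

1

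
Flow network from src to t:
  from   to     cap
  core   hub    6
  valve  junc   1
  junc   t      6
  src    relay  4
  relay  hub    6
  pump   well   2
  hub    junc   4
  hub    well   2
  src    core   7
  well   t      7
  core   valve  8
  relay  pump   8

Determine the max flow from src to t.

Augment src→core→valve→junc→t: bottleneck 1. Total 1.
Augment src→core→hub→junc→t: bottleneck 4. Total 5.
Augment src→core→hub→well→t: bottleneck 2. Total 7.
Augment src→relay→pump→well→t: bottleneck 2. Total 9.
No augmenting path remains in the residual graph.

9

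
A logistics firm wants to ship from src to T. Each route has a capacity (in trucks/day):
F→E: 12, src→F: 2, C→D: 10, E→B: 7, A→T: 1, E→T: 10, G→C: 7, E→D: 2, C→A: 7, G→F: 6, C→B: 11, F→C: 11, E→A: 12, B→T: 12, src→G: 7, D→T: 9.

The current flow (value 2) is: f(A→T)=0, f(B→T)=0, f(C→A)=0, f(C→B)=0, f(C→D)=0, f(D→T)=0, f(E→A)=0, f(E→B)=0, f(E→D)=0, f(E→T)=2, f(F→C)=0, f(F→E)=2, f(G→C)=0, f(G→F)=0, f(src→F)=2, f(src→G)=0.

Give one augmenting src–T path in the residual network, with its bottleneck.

src→G→F→E→T, bottleneck 6

Residual along src→G→F→E→T: src→G: 7, G→F: 6, F→E: 10, E→T: 8.
Bottleneck = min = 6.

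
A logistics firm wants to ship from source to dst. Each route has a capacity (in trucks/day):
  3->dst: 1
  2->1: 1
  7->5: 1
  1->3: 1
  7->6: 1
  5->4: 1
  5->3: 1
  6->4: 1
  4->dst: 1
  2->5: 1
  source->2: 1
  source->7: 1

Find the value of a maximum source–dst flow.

Augment source->7->6->4->dst: bottleneck 1. Total 1.
Augment source->2->5->3->dst: bottleneck 1. Total 2.
No augmenting path remains in the residual graph.

2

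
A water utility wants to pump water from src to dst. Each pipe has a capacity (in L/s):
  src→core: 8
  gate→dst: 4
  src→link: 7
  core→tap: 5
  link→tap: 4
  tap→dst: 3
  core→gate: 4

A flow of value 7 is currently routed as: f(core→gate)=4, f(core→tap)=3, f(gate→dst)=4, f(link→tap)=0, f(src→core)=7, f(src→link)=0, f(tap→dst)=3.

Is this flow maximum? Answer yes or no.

Yes

Residual reachable from src: {core, link, src, tap}; dst is not reachable.
Saturated cut: core→gate, tap→dst with total capacity 7 = current flow value. Flow is maximum.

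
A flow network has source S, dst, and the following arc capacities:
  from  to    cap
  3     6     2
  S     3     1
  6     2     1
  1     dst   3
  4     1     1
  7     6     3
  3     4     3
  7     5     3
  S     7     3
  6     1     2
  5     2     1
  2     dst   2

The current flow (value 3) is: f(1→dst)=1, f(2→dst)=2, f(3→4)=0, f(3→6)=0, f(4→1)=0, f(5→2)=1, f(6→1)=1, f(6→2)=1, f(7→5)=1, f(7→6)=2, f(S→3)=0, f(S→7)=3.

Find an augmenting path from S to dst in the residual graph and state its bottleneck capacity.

S→3→6→1→dst, bottleneck 1

Residual along S→3→6→1→dst: S→3: 1, 3→6: 2, 6→1: 1, 1→dst: 2.
Bottleneck = min = 1.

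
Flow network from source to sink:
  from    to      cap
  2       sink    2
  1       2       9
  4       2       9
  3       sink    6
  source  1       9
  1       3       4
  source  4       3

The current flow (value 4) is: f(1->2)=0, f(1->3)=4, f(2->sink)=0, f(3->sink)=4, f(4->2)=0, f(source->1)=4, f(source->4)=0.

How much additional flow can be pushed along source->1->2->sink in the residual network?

2

Residual capacities along the path: source->1: 5, 1->2: 9, 2->sink: 2.
Minimum is 2.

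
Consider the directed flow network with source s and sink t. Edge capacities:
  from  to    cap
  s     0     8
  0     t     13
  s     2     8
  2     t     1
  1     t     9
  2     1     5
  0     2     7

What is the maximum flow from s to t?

14

Augment s→0→t: bottleneck 8. Total 8.
Augment s→2→t: bottleneck 1. Total 9.
Augment s→2→1→t: bottleneck 5. Total 14.
No augmenting path remains in the residual graph.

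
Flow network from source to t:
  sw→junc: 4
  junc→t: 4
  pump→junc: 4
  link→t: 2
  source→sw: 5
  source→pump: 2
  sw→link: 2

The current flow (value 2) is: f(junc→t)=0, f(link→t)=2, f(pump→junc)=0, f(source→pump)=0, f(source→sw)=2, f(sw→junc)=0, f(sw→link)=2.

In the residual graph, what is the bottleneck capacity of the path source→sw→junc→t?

Residual capacities along the path: source→sw: 3, sw→junc: 4, junc→t: 4.
Minimum is 3.

3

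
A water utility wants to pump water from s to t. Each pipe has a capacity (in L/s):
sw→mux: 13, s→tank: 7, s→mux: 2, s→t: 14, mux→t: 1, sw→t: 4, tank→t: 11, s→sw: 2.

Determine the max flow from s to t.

24

Augment s→t: bottleneck 14. Total 14.
Augment s→tank→t: bottleneck 7. Total 21.
Augment s→sw→t: bottleneck 2. Total 23.
Augment s→mux→t: bottleneck 1. Total 24.
No augmenting path remains in the residual graph.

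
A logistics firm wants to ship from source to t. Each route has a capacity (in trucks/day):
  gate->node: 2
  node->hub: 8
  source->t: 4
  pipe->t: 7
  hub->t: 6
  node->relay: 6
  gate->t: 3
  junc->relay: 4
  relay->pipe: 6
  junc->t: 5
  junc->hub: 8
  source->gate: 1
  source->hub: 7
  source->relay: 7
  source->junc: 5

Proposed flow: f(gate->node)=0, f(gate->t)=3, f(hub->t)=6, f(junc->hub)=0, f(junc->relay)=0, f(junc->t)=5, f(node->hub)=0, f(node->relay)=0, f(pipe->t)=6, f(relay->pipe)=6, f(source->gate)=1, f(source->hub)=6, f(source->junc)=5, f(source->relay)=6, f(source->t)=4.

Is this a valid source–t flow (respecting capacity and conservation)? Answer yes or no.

No

Conservation fails at gate: inflow 1 ≠ outflow 3.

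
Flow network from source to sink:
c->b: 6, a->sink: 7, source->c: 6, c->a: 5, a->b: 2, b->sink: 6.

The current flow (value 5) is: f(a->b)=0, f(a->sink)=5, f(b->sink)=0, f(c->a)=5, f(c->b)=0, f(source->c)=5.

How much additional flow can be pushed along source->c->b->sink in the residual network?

1

Residual capacities along the path: source->c: 1, c->b: 6, b->sink: 6.
Minimum is 1.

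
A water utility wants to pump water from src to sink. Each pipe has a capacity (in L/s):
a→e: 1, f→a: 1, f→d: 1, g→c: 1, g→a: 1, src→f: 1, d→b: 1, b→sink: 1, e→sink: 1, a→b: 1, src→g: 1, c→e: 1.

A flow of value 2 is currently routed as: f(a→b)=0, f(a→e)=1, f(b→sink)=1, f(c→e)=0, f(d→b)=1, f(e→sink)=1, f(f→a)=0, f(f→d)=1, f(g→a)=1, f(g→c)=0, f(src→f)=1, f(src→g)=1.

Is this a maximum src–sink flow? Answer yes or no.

Yes

Residual reachable from src: {src}; sink is not reachable.
Saturated cut: src→f, src→g with total capacity 2 = current flow value. Flow is maximum.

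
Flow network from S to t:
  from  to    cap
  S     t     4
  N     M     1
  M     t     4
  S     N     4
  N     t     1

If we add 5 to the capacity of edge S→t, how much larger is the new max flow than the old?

5

Original max flow = 6.
After raising cap(S→t), augmenting paths through that edge carry 5 more units.
New max flow = 11. Increase = 5.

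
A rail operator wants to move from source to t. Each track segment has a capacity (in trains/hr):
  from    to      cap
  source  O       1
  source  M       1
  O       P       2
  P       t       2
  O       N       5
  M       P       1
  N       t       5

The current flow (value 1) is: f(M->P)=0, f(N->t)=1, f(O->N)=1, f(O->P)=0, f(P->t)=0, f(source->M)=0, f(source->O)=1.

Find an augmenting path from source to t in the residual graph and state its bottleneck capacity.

source->M->P->t, bottleneck 1

Residual along source->M->P->t: source->M: 1, M->P: 1, P->t: 2.
Bottleneck = min = 1.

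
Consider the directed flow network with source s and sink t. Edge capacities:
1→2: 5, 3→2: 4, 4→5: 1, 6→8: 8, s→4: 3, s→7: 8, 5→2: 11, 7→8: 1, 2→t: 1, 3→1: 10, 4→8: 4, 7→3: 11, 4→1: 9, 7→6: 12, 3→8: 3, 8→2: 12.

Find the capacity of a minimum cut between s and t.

Max flow = 1 (via 1 augmenting path).
In the residual at optimum, the set reachable from s is {1, 2, 3, 4, 5, 6, 7, 8, s}.
Cut edges: 2→t (cap 1). Sum = 1.

1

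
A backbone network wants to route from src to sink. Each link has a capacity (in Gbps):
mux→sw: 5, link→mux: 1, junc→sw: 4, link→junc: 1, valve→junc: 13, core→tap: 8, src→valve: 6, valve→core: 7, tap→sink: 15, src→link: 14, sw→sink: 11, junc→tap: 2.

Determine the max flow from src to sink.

8

Augment src→link→mux→sw→sink: bottleneck 1. Total 1.
Augment src→link→junc→sw→sink: bottleneck 1. Total 2.
Augment src→valve→junc→sw→sink: bottleneck 3. Total 5.
Augment src→valve→junc→tap→sink: bottleneck 2. Total 7.
Augment src→valve→core→tap→sink: bottleneck 1. Total 8.
No augmenting path remains in the residual graph.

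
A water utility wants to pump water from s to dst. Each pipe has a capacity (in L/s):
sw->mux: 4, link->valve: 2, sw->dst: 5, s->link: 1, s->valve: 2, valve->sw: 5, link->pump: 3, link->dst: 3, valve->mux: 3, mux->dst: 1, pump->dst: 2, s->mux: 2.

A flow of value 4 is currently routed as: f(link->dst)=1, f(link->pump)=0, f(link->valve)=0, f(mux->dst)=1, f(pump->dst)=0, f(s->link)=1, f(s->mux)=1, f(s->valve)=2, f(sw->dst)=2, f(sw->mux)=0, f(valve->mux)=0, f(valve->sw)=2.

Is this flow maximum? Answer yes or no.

Residual reachable from s: {mux, s}; dst is not reachable.
Saturated cut: s->link, s->valve, mux->dst with total capacity 4 = current flow value. Flow is maximum.

Yes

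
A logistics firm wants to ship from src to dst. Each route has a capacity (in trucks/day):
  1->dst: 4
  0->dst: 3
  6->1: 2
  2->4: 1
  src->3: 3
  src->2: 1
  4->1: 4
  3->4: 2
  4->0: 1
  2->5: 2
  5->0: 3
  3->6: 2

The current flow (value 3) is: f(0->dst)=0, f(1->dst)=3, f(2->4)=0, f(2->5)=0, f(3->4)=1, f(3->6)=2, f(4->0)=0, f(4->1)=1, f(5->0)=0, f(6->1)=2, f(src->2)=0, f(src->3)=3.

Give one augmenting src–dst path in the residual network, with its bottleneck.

Residual along src->2->4->1->dst: src->2: 1, 2->4: 1, 4->1: 3, 1->dst: 1.
Bottleneck = min = 1.

src->2->4->1->dst, bottleneck 1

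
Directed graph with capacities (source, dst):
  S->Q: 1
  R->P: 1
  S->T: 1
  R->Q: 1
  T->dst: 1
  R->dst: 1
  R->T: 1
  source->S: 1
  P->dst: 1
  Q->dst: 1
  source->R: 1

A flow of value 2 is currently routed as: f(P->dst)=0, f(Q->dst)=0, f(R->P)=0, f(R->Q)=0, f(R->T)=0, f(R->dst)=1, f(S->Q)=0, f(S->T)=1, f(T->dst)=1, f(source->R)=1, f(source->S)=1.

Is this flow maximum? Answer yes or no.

Yes

Residual reachable from source: {source}; dst is not reachable.
Saturated cut: source->S, source->R with total capacity 2 = current flow value. Flow is maximum.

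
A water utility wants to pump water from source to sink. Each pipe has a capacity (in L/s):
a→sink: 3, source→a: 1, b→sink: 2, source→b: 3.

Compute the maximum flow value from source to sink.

Augment source→b→sink: bottleneck 2. Total 2.
Augment source→a→sink: bottleneck 1. Total 3.
No augmenting path remains in the residual graph.

3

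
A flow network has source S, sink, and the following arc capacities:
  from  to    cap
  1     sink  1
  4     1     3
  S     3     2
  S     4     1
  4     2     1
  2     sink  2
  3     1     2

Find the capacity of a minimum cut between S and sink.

Max flow = 2 (via 2 augmenting paths).
In the residual at optimum, the set reachable from S is {1, 3, S}.
Cut edges: S->4 (cap 1), 1->sink (cap 1). Sum = 2.

2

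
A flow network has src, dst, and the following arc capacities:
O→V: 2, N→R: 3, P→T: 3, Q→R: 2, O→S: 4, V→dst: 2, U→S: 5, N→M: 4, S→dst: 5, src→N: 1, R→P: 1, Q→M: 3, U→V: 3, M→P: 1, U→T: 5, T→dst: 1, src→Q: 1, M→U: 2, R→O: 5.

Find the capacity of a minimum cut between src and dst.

2

Max flow = 2 (via 2 augmenting paths).
In the residual at optimum, the set reachable from src is {src}.
Cut edges: src→N (cap 1), src→Q (cap 1). Sum = 2.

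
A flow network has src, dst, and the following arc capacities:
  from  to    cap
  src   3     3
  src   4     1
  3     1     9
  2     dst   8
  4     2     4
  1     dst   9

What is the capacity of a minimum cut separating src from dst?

4

Max flow = 4 (via 2 augmenting paths).
In the residual at optimum, the set reachable from src is {src}.
Cut edges: src→4 (cap 1), src→3 (cap 3). Sum = 4.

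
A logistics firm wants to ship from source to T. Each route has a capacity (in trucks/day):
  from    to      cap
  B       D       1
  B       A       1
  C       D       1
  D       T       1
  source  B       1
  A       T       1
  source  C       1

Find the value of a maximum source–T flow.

Augment source→B→A→T: bottleneck 1. Total 1.
Augment source→C→D→T: bottleneck 1. Total 2.
No augmenting path remains in the residual graph.

2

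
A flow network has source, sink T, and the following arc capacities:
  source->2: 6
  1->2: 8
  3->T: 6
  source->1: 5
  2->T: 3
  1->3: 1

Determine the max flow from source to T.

Augment source->2->T: bottleneck 3. Total 3.
Augment source->1->3->T: bottleneck 1. Total 4.
No augmenting path remains in the residual graph.

4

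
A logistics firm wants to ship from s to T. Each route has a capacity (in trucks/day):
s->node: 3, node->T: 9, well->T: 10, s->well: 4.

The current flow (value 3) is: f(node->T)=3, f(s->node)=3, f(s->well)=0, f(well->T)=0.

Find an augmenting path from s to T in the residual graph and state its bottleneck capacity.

s->well->T, bottleneck 4

Residual along s->well->T: s->well: 4, well->T: 10.
Bottleneck = min = 4.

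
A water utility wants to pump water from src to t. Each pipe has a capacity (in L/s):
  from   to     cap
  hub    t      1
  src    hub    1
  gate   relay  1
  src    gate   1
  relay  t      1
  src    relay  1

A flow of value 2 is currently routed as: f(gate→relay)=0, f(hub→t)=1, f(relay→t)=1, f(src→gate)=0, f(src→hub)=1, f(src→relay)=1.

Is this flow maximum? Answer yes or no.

Residual reachable from src: {gate, relay, src}; t is not reachable.
Saturated cut: src→hub, relay→t with total capacity 2 = current flow value. Flow is maximum.

Yes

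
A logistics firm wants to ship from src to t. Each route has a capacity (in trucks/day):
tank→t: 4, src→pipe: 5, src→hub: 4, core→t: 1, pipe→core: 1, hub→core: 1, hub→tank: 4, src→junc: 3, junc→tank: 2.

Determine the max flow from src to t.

5

Augment src→junc→tank→t: bottleneck 2. Total 2.
Augment src→pipe→core→t: bottleneck 1. Total 3.
Augment src→hub→tank→t: bottleneck 2. Total 5.
No augmenting path remains in the residual graph.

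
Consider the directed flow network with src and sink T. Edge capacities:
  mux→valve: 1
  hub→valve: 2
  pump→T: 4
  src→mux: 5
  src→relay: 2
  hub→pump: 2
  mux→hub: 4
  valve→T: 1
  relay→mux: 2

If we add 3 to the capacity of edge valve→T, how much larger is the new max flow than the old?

2

Original max flow = 3.
After raising cap(valve→T), augmenting paths through that edge carry 2 more units.
New max flow = 5. Increase = 2.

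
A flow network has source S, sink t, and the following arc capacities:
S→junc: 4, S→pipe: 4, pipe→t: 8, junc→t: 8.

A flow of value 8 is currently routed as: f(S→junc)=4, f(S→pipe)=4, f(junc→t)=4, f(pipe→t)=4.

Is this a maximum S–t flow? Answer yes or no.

Residual reachable from S: {S}; t is not reachable.
Saturated cut: S→junc, S→pipe with total capacity 8 = current flow value. Flow is maximum.

Yes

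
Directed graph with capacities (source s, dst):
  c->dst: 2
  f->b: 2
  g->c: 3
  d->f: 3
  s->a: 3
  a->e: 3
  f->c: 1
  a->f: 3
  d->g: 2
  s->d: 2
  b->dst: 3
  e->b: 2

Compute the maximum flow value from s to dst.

5

Augment s->d->g->c->dst: bottleneck 2. Total 2.
Augment s->a->f->b->dst: bottleneck 2. Total 4.
Augment s->a->e->b->dst: bottleneck 1. Total 5.
No augmenting path remains in the residual graph.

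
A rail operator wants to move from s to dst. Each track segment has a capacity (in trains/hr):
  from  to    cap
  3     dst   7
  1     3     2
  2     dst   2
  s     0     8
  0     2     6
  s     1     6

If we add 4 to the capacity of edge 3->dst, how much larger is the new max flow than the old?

0

Original max flow = 4.
Edge 3->dst does not cross the min cut (source side {0, 1, 2, s}), so extra capacity there cannot help.
New max flow = 4. Increase = 0.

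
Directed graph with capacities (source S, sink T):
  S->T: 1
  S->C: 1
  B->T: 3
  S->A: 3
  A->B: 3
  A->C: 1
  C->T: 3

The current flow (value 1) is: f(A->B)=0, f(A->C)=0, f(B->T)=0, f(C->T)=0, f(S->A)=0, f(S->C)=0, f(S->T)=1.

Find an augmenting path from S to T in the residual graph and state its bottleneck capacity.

Residual along S->C->T: S->C: 1, C->T: 3.
Bottleneck = min = 1.

S->C->T, bottleneck 1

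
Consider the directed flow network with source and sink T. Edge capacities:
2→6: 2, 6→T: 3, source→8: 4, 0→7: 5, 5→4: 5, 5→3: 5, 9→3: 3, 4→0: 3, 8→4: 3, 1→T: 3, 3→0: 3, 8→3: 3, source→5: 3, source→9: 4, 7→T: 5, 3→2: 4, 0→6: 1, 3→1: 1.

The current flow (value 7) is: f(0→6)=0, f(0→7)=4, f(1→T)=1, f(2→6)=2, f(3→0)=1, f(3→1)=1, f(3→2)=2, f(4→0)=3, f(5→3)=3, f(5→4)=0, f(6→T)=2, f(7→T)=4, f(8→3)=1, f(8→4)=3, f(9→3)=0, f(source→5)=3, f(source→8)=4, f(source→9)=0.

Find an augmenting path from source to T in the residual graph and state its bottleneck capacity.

source→9→3→0→7→T, bottleneck 1

Residual along source→9→3→0→7→T: source→9: 4, 9→3: 3, 3→0: 2, 0→7: 1, 7→T: 1.
Bottleneck = min = 1.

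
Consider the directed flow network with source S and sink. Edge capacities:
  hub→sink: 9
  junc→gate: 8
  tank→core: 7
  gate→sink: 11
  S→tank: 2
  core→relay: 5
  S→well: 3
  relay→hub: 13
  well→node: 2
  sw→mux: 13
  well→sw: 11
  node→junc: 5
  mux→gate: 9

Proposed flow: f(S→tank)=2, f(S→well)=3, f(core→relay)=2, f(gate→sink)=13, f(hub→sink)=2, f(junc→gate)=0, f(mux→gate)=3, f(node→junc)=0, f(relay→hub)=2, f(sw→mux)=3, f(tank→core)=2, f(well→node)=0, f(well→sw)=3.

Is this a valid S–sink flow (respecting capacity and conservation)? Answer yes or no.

Capacity violated on gate→sink: flow 13 > capacity 11.

No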